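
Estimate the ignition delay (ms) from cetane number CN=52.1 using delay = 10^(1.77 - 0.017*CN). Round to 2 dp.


delay = 10^(1.77 - 0.017*CN)
Exponent = 1.77 - 0.017*52.1 = 0.8843
delay = 10^0.8843 = 7.66 ms


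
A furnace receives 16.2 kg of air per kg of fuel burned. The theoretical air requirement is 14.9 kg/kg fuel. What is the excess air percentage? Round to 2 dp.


Excess air = actual - stoichiometric = 16.2 - 14.9 = 1.30 kg/kg fuel
Excess air % = (excess / stoich) * 100 = (1.30 / 14.9) * 100 = 8.72%


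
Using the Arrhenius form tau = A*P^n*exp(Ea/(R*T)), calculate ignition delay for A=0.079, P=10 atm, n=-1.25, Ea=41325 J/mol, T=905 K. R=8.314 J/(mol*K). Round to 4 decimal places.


tau = A * P^n * exp(Ea/(R*T))
P^n = 10^(-1.25) = 0.05623413
Ea/(R*T) = 41325/(8.314*905) = 5.492300
exp(Ea/(R*T)) = 242.815075
tau = 0.079 * 0.05623413 * 242.815075 = 1.0787 ms


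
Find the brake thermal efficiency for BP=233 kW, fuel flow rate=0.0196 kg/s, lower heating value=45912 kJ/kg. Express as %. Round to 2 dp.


eta_BTE = (BP / (mf * LHV)) * 100
Denominator = 0.0196 * 45912 = 899.8752 kW
eta_BTE = (233 / 899.8752) * 100 = 25.89%


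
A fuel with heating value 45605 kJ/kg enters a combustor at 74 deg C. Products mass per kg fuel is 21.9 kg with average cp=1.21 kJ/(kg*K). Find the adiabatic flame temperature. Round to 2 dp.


T_ad = T_in + Hc / (m_p * cp)
Denominator = 21.9 * 1.21 = 26.4990
Temperature rise = 45605 / 26.4990 = 1721.01 K
T_ad = 74 + 1721.01 = 1795.01 deg C


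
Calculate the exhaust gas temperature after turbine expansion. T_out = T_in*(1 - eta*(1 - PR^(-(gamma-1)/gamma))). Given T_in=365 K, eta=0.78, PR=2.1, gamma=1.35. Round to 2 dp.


T_out = T_in * (1 - eta * (1 - PR^(-(gamma-1)/gamma)))
Exponent = -(1.35-1)/1.35 = -0.25925926
PR^exp = 2.1^(-0.25925926) = 0.82501466
Factor = 1 - 0.78*(1 - 0.82501466) = 0.86351143
T_out = 365 * 0.86351143 = 315.18 K


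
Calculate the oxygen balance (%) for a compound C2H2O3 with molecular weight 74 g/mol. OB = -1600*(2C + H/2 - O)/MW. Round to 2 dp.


OB = -1600 * (2C + H/2 - O) / MW
Inner = 2*2 + 2/2 - 3 = 2.00
OB = -1600 * 2.00 / 74 = -43.24%


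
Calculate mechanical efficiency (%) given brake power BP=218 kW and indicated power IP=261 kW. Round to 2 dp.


eta_mech = (BP / IP) * 100
Ratio = 218 / 261 = 0.8352
eta_mech = 0.8352 * 100 = 83.52%


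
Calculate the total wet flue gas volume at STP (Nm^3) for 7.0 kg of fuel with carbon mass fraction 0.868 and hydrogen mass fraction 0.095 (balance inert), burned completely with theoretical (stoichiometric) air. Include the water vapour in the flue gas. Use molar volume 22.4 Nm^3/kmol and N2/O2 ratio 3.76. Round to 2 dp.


Per kg fuel: CO2 = (C/12 kmol)*22.4 = (0.868/12)*22.4 = 1.62027 Nm^3
Per kg fuel: H2O = (H/2 kmol)*22.4 = (0.095/2)*22.4 = 1.06400 Nm^3
O2 needed per kg fuel = C/12 + H/4 = 0.868/12 + 0.095/4 = 0.09608333 kmol
Per kg fuel: N2 = O2*3.76*22.4 = 0.09608333*3.76*22.4 = 8.09252 Nm^3
Total per kg = 1.62027 + 1.06400 + 8.09252 = 10.77679 Nm^3
Total = 10.77679 * 7.0 = 75.44 Nm^3


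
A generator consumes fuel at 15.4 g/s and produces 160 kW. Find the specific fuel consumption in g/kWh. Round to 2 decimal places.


SFC = (mf / BP) * 3600
Rate = 15.4 / 160 = 0.096250 g/(s*kW)
SFC = 0.096250 * 3600 = 346.50 g/kWh


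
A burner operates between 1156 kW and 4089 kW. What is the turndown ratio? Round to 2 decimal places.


TDR = Q_max / Q_min
TDR = 4089 / 1156 = 3.54


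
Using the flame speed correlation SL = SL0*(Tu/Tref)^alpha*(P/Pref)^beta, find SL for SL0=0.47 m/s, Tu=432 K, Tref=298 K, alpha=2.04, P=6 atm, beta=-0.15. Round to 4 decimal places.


SL = SL0 * (Tu/Tref)^alpha * (P/Pref)^beta
T ratio = 432/298 = 1.44966443
(T ratio)^alpha = 1.44966443^2.04 = 2.132975
(P/Pref)^beta = 6^(-0.15) = 0.764324
SL = 0.47 * 2.132975 * 0.764324 = 0.7662 m/s


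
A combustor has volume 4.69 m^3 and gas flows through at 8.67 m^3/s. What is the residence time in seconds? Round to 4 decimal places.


tau = V / Q_flow
tau = 4.69 / 8.67 = 0.5409 s


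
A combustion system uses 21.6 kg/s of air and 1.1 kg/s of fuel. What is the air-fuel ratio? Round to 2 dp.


AFR = m_air / m_fuel
AFR = 21.6 / 1.1 = 19.64


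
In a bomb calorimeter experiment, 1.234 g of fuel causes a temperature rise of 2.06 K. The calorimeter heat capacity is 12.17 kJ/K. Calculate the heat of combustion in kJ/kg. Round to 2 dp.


Hc = C_cal * delta_T / m_fuel
Q_released = 12.17 * 2.06 = 25.0702 kJ
m_fuel = 1.234 g = 1.234/1000 kg = 0.001234 kg
Hc = 25.0702 / 0.001234 = 20316.21 kJ/kg


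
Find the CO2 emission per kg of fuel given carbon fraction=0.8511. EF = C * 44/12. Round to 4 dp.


EF = C_frac * (M_CO2 / M_C)
EF = 0.8511 * (44/12)
EF = 0.8511 * 3.666667 = 3.1207 kg_CO2/kg_fuel


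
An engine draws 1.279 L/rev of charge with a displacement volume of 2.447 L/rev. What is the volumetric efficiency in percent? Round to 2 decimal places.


eta_v = (V_actual / V_disp) * 100
Ratio = 1.279 / 2.447 = 0.5227
eta_v = 0.5227 * 100 = 52.27%


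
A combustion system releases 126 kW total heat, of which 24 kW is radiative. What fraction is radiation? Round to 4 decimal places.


f_rad = Q_rad / Q_total
f_rad = 24 / 126 = 0.1905


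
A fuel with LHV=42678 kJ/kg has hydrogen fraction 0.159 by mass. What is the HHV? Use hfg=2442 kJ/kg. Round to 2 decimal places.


HHV = LHV + hfg * 9 * H
Water addition = 2442 * 9 * 0.159 = 3494.502 kJ/kg
HHV = 42678 + 3494.502 = 46172.50 kJ/kg


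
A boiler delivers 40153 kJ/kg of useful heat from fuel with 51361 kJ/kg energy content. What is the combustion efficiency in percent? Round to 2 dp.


Efficiency = (Q_useful / Q_fuel) * 100
Efficiency = (40153 / 51361) * 100
Efficiency = 0.7818 * 100 = 78.18%


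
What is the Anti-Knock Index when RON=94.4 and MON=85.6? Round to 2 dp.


AKI = (RON + MON) / 2
AKI = (94.4 + 85.6) / 2
AKI = 180.0 / 2 = 90.00


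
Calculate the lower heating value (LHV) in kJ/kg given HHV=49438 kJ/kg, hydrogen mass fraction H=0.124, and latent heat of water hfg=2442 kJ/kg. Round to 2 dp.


LHV = HHV - hfg * 9 * H
Water correction = 2442 * 9 * 0.124 = 2725.272 kJ/kg
LHV = 49438 - 2725.272 = 46712.73 kJ/kg


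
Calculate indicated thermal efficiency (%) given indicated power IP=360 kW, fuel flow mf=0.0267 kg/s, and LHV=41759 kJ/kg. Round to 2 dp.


eta_ith = (IP / (mf * LHV)) * 100
Denominator = 0.0267 * 41759 = 1114.9653 kW
eta_ith = (360 / 1114.9653) * 100 = 32.29%


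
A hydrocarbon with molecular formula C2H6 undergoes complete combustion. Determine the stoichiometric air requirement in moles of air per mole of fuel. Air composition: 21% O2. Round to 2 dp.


Balanced combustion: C2H6 + 3.5 O2 -> 2 CO2 + 3 H2O
O2 needed = C + H/4 = 2 + 6/4 = 3.50 moles
Air moles = O2 / 0.21 = 3.50 / 0.21 = 16.67 moles air


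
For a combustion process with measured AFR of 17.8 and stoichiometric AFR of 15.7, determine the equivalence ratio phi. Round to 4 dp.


phi = AFR_stoich / AFR_actual
phi = 15.7 / 17.8 = 0.8820


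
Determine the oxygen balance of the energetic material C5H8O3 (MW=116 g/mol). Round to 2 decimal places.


OB = -1600 * (2C + H/2 - O) / MW
Inner = 2*5 + 8/2 - 3 = 11.00
OB = -1600 * 11.00 / 116 = -151.72%


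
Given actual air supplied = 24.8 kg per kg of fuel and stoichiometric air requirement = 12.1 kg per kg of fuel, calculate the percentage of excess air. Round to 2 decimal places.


Excess air = actual - stoichiometric = 24.8 - 12.1 = 12.70 kg/kg fuel
Excess air % = (excess / stoich) * 100 = (12.70 / 12.1) * 100 = 104.96%


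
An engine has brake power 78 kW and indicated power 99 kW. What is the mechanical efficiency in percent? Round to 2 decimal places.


eta_mech = (BP / IP) * 100
Ratio = 78 / 99 = 0.7879
eta_mech = 0.7879 * 100 = 78.79%


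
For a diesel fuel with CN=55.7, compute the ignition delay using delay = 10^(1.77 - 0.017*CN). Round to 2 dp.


delay = 10^(1.77 - 0.017*CN)
Exponent = 1.77 - 0.017*55.7 = 0.8231
delay = 10^0.8231 = 6.65 ms


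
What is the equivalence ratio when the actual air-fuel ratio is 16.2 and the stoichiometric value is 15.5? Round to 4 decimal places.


phi = AFR_stoich / AFR_actual
phi = 15.5 / 16.2 = 0.9568


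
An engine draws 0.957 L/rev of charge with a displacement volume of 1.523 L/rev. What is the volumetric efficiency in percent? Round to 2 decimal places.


eta_v = (V_actual / V_disp) * 100
Ratio = 0.957 / 1.523 = 0.6284
eta_v = 0.6284 * 100 = 62.84%


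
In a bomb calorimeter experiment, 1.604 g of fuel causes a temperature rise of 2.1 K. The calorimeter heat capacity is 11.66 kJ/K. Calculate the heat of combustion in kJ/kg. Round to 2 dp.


Hc = C_cal * delta_T / m_fuel
Q_released = 11.66 * 2.1 = 24.4860 kJ
m_fuel = 1.604 g = 1.604/1000 kg = 0.001604 kg
Hc = 24.4860 / 0.001604 = 15265.59 kJ/kg


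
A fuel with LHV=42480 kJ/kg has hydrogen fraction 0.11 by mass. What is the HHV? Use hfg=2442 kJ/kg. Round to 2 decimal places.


HHV = LHV + hfg * 9 * H
Water addition = 2442 * 9 * 0.11 = 2417.580 kJ/kg
HHV = 42480 + 2417.580 = 44897.58 kJ/kg


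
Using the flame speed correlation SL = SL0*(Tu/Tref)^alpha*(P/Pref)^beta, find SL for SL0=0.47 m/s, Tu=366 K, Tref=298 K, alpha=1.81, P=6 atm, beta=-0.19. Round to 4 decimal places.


SL = SL0 * (Tu/Tref)^alpha * (P/Pref)^beta
T ratio = 366/298 = 1.22818792
(T ratio)^alpha = 1.22818792^1.81 = 1.450672
(P/Pref)^beta = 6^(-0.19) = 0.711461
SL = 0.47 * 1.450672 * 0.711461 = 0.4851 m/s


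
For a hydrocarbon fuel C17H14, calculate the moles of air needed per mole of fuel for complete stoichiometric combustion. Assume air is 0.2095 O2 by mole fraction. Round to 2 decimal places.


Balanced combustion: C17H14 + 20.5 O2 -> 17 CO2 + 7 H2O
O2 needed = C + H/4 = 17 + 14/4 = 20.50 moles
Air moles = O2 / 0.2095 = 20.50 / 0.2095 = 97.85 moles air


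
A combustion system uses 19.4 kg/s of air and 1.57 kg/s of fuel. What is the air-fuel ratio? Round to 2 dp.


AFR = m_air / m_fuel
AFR = 19.4 / 1.57 = 12.36


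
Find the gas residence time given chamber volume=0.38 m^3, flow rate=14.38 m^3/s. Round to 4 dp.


tau = V / Q_flow
tau = 0.38 / 14.38 = 0.0264 s


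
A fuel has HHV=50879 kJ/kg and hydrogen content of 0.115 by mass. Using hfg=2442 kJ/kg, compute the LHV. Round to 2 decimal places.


LHV = HHV - hfg * 9 * H
Water correction = 2442 * 9 * 0.115 = 2527.470 kJ/kg
LHV = 50879 - 2527.470 = 48351.53 kJ/kg


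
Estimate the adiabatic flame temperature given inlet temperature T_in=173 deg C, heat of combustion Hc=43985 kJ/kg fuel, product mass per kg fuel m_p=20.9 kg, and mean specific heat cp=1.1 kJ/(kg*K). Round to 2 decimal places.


T_ad = T_in + Hc / (m_p * cp)
Denominator = 20.9 * 1.1 = 22.9900
Temperature rise = 43985 / 22.9900 = 1913.22 K
T_ad = 173 + 1913.22 = 2086.22 deg C


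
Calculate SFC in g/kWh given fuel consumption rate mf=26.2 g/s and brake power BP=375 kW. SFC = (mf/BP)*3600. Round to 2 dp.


SFC = (mf / BP) * 3600
Rate = 26.2 / 375 = 0.069867 g/(s*kW)
SFC = 0.069867 * 3600 = 251.52 g/kWh


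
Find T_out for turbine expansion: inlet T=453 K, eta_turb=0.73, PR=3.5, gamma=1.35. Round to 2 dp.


T_out = T_in * (1 - eta * (1 - PR^(-(gamma-1)/gamma)))
Exponent = -(1.35-1)/1.35 = -0.25925926
PR^exp = 3.5^(-0.25925926) = 0.72267881
Factor = 1 - 0.73*(1 - 0.72267881) = 0.79755553
T_out = 453 * 0.79755553 = 361.29 K


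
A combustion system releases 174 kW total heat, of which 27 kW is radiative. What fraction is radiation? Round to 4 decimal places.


f_rad = Q_rad / Q_total
f_rad = 27 / 174 = 0.1552


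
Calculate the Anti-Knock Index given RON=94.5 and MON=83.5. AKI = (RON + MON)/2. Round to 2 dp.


AKI = (RON + MON) / 2
AKI = (94.5 + 83.5) / 2
AKI = 178.0 / 2 = 89.00


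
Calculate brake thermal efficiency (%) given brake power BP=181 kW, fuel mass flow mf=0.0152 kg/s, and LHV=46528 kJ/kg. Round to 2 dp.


eta_BTE = (BP / (mf * LHV)) * 100
Denominator = 0.0152 * 46528 = 707.2256 kW
eta_BTE = (181 / 707.2256) * 100 = 25.59%


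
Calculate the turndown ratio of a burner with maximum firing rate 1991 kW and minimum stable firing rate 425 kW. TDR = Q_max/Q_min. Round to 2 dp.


TDR = Q_max / Q_min
TDR = 1991 / 425 = 4.68


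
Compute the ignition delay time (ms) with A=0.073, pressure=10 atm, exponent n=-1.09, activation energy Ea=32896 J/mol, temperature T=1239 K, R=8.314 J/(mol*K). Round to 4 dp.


tau = A * P^n * exp(Ea/(R*T))
P^n = 10^(-1.09) = 0.08128305
Ea/(R*T) = 32896/(8.314*1239) = 3.193462
exp(Ea/(R*T)) = 24.372662
tau = 0.073 * 0.08128305 * 24.372662 = 0.1446 ms


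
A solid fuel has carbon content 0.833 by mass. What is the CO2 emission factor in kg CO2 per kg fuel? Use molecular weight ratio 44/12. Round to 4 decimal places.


EF = C_frac * (M_CO2 / M_C)
EF = 0.833 * (44/12)
EF = 0.833 * 3.666667 = 3.0543 kg_CO2/kg_fuel


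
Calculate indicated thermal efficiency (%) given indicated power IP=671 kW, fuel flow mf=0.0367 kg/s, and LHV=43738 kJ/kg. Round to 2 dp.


eta_ith = (IP / (mf * LHV)) * 100
Denominator = 0.0367 * 43738 = 1605.1846 kW
eta_ith = (671 / 1605.1846) * 100 = 41.80%


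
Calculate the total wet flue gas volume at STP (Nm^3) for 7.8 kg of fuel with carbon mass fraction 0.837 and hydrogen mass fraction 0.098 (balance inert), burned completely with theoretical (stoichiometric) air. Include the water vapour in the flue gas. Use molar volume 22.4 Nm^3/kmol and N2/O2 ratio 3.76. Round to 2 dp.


Per kg fuel: CO2 = (C/12 kmol)*22.4 = (0.837/12)*22.4 = 1.56240 Nm^3
Per kg fuel: H2O = (H/2 kmol)*22.4 = (0.098/2)*22.4 = 1.09760 Nm^3
O2 needed per kg fuel = C/12 + H/4 = 0.837/12 + 0.098/4 = 0.09425000 kmol
Per kg fuel: N2 = O2*3.76*22.4 = 0.09425000*3.76*22.4 = 7.93811 Nm^3
Total per kg = 1.56240 + 1.09760 + 7.93811 = 10.59811 Nm^3
Total = 10.59811 * 7.8 = 82.67 Nm^3


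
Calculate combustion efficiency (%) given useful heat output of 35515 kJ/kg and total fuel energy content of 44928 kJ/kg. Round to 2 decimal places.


Efficiency = (Q_useful / Q_fuel) * 100
Efficiency = (35515 / 44928) * 100
Efficiency = 0.7905 * 100 = 79.05%


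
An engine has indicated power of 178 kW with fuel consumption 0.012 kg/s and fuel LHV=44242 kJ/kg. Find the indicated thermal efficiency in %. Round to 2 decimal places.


eta_ith = (IP / (mf * LHV)) * 100
Denominator = 0.012 * 44242 = 530.9040 kW
eta_ith = (178 / 530.9040) * 100 = 33.53%


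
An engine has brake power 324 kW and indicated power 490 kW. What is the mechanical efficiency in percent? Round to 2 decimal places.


eta_mech = (BP / IP) * 100
Ratio = 324 / 490 = 0.6612
eta_mech = 0.6612 * 100 = 66.12%


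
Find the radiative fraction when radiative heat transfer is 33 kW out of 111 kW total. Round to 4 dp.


f_rad = Q_rad / Q_total
f_rad = 33 / 111 = 0.2973


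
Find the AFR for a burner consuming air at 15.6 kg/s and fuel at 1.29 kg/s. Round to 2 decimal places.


AFR = m_air / m_fuel
AFR = 15.6 / 1.29 = 12.09


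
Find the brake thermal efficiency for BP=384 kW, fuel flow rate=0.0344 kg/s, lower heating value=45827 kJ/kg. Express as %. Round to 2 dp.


eta_BTE = (BP / (mf * LHV)) * 100
Denominator = 0.0344 * 45827 = 1576.4488 kW
eta_BTE = (384 / 1576.4488) * 100 = 24.36%


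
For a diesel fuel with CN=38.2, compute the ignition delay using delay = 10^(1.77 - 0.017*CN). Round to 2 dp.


delay = 10^(1.77 - 0.017*CN)
Exponent = 1.77 - 0.017*38.2 = 1.1206
delay = 10^1.1206 = 13.20 ms


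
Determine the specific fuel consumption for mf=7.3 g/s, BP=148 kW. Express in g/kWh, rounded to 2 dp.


SFC = (mf / BP) * 3600
Rate = 7.3 / 148 = 0.049324 g/(s*kW)
SFC = 0.049324 * 3600 = 177.57 g/kWh


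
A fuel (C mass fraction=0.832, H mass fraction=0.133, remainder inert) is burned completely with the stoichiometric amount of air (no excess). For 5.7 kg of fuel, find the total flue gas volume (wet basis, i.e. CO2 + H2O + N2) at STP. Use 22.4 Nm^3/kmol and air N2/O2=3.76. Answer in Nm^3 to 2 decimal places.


Per kg fuel: CO2 = (C/12 kmol)*22.4 = (0.832/12)*22.4 = 1.55307 Nm^3
Per kg fuel: H2O = (H/2 kmol)*22.4 = (0.133/2)*22.4 = 1.48960 Nm^3
O2 needed per kg fuel = C/12 + H/4 = 0.832/12 + 0.133/4 = 0.10258333 kmol
Per kg fuel: N2 = O2*3.76*22.4 = 0.10258333*3.76*22.4 = 8.63998 Nm^3
Total per kg = 1.55307 + 1.48960 + 8.63998 = 11.68265 Nm^3
Total = 11.68265 * 5.7 = 66.59 Nm^3


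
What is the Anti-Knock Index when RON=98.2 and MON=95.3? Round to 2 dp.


AKI = (RON + MON) / 2
AKI = (98.2 + 95.3) / 2
AKI = 193.5 / 2 = 96.75


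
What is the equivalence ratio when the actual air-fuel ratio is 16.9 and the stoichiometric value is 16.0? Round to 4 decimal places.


phi = AFR_stoich / AFR_actual
phi = 16.0 / 16.9 = 0.9467


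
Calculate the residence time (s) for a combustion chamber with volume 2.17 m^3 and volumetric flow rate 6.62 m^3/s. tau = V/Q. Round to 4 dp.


tau = V / Q_flow
tau = 2.17 / 6.62 = 0.3278 s


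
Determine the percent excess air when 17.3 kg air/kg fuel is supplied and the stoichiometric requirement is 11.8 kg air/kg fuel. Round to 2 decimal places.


Excess air = actual - stoichiometric = 17.3 - 11.8 = 5.50 kg/kg fuel
Excess air % = (excess / stoich) * 100 = (5.50 / 11.8) * 100 = 46.61%


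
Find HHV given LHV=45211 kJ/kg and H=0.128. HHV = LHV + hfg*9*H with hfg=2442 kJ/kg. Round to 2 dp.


HHV = LHV + hfg * 9 * H
Water addition = 2442 * 9 * 0.128 = 2813.184 kJ/kg
HHV = 45211 + 2813.184 = 48024.18 kJ/kg


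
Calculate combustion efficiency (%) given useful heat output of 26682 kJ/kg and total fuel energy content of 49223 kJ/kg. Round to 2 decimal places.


Efficiency = (Q_useful / Q_fuel) * 100
Efficiency = (26682 / 49223) * 100
Efficiency = 0.5421 * 100 = 54.21%


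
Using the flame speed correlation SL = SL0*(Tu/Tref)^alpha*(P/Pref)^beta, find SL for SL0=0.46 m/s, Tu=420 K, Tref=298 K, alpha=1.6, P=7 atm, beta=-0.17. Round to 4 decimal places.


SL = SL0 * (Tu/Tref)^alpha * (P/Pref)^beta
T ratio = 420/298 = 1.40939597
(T ratio)^alpha = 1.40939597^1.6 = 1.731621
(P/Pref)^beta = 7^(-0.17) = 0.718345
SL = 0.46 * 1.731621 * 0.718345 = 0.5722 m/s


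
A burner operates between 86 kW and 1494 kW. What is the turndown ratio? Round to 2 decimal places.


TDR = Q_max / Q_min
TDR = 1494 / 86 = 17.37


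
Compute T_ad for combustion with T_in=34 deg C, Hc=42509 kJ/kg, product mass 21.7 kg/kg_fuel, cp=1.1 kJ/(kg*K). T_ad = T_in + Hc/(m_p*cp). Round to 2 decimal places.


T_ad = T_in + Hc / (m_p * cp)
Denominator = 21.7 * 1.1 = 23.8700
Temperature rise = 42509 / 23.8700 = 1780.85 K
T_ad = 34 + 1780.85 = 1814.85 deg C


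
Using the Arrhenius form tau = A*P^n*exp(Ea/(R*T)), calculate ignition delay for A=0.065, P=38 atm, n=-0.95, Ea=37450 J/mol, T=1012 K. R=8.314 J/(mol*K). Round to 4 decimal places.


tau = A * P^n * exp(Ea/(R*T))
P^n = 38^(-0.95) = 0.03156498
Ea/(R*T) = 37450/(8.314*1012) = 4.451038
exp(Ea/(R*T)) = 85.715860
tau = 0.065 * 0.03156498 * 85.715860 = 0.1759 ms


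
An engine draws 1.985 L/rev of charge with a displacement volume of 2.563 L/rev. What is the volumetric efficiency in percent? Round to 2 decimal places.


eta_v = (V_actual / V_disp) * 100
Ratio = 1.985 / 2.563 = 0.7745
eta_v = 0.7745 * 100 = 77.45%


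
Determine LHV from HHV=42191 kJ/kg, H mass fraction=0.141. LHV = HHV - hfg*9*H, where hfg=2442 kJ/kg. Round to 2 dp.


LHV = HHV - hfg * 9 * H
Water correction = 2442 * 9 * 0.141 = 3098.898 kJ/kg
LHV = 42191 - 3098.898 = 39092.10 kJ/kg


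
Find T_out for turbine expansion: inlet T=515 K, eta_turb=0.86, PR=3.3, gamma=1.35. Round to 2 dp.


T_out = T_in * (1 - eta * (1 - PR^(-(gamma-1)/gamma)))
Exponent = -(1.35-1)/1.35 = -0.25925926
PR^exp = 3.3^(-0.25925926) = 0.73378775
Factor = 1 - 0.86*(1 - 0.73378775) = 0.77105747
T_out = 515 * 0.77105747 = 397.09 K


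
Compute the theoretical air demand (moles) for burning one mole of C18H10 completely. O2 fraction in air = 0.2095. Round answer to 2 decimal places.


Balanced combustion: C18H10 + 20.5 O2 -> 18 CO2 + 5 H2O
O2 needed = C + H/4 = 18 + 10/4 = 20.50 moles
Air moles = O2 / 0.2095 = 20.50 / 0.2095 = 97.85 moles air


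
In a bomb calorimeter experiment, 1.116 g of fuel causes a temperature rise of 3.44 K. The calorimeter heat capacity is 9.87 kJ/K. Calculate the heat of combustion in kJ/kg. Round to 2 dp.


Hc = C_cal * delta_T / m_fuel
Q_released = 9.87 * 3.44 = 33.9528 kJ
m_fuel = 1.116 g = 1.116/1000 kg = 0.001116 kg
Hc = 33.9528 / 0.001116 = 30423.66 kJ/kg


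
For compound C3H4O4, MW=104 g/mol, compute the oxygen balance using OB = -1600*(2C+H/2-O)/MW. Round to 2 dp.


OB = -1600 * (2C + H/2 - O) / MW
Inner = 2*3 + 4/2 - 4 = 4.00
OB = -1600 * 4.00 / 104 = -61.54%


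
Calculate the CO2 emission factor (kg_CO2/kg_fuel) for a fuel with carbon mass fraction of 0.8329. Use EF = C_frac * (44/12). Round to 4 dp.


EF = C_frac * (M_CO2 / M_C)
EF = 0.8329 * (44/12)
EF = 0.8329 * 3.666667 = 3.0540 kg_CO2/kg_fuel


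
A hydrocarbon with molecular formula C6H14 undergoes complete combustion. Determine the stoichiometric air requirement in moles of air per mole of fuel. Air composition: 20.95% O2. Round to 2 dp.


Balanced combustion: C6H14 + 9.5 O2 -> 6 CO2 + 7 H2O
O2 needed = C + H/4 = 6 + 14/4 = 9.50 moles
Air moles = O2 / 0.2095 = 9.50 / 0.2095 = 45.35 moles air


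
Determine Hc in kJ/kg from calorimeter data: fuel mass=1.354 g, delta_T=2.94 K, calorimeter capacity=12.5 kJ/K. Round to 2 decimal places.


Hc = C_cal * delta_T / m_fuel
Q_released = 12.5 * 2.94 = 36.7500 kJ
m_fuel = 1.354 g = 1.354/1000 kg = 0.001354 kg
Hc = 36.7500 / 0.001354 = 27141.80 kJ/kg


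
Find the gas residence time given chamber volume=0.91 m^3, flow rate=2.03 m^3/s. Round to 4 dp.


tau = V / Q_flow
tau = 0.91 / 2.03 = 0.4483 s


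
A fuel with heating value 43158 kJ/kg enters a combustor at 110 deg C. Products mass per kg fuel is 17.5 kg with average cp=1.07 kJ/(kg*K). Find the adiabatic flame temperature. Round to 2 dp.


T_ad = T_in + Hc / (m_p * cp)
Denominator = 17.5 * 1.07 = 18.7250
Temperature rise = 43158 / 18.7250 = 2304.83 K
T_ad = 110 + 2304.83 = 2414.83 deg C


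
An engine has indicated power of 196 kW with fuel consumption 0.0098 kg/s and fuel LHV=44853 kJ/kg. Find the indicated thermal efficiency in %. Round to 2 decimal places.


eta_ith = (IP / (mf * LHV)) * 100
Denominator = 0.0098 * 44853 = 439.5594 kW
eta_ith = (196 / 439.5594) * 100 = 44.59%


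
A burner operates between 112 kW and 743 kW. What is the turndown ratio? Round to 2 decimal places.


TDR = Q_max / Q_min
TDR = 743 / 112 = 6.63


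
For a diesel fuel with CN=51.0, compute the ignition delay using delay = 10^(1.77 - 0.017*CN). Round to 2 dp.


delay = 10^(1.77 - 0.017*CN)
Exponent = 1.77 - 0.017*51.0 = 0.9030
delay = 10^0.9030 = 8.00 ms


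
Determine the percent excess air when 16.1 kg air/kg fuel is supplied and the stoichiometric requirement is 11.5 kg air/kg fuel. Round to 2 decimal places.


Excess air = actual - stoichiometric = 16.1 - 11.5 = 4.60 kg/kg fuel
Excess air % = (excess / stoich) * 100 = (4.60 / 11.5) * 100 = 40.00%


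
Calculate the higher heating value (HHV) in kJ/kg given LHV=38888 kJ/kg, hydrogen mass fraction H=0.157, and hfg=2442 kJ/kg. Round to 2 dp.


HHV = LHV + hfg * 9 * H
Water addition = 2442 * 9 * 0.157 = 3450.546 kJ/kg
HHV = 38888 + 3450.546 = 42338.55 kJ/kg


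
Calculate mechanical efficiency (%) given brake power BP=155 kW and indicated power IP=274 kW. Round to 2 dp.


eta_mech = (BP / IP) * 100
Ratio = 155 / 274 = 0.5657
eta_mech = 0.5657 * 100 = 56.57%


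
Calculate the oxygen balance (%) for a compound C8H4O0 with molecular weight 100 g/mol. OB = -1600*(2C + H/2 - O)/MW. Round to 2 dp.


OB = -1600 * (2C + H/2 - O) / MW
Inner = 2*8 + 4/2 - 0 = 18.00
OB = -1600 * 18.00 / 100 = -288.00%


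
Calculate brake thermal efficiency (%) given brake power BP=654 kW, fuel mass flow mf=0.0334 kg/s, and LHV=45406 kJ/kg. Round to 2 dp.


eta_BTE = (BP / (mf * LHV)) * 100
Denominator = 0.0334 * 45406 = 1516.5604 kW
eta_BTE = (654 / 1516.5604) * 100 = 43.12%


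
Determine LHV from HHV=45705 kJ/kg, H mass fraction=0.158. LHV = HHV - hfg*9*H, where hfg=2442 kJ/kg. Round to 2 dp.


LHV = HHV - hfg * 9 * H
Water correction = 2442 * 9 * 0.158 = 3472.524 kJ/kg
LHV = 45705 - 3472.524 = 42232.48 kJ/kg


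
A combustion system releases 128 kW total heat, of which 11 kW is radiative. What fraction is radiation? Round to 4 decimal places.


f_rad = Q_rad / Q_total
f_rad = 11 / 128 = 0.0859


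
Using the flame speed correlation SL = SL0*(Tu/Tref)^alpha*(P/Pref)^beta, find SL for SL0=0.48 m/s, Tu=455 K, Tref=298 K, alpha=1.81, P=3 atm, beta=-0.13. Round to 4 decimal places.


SL = SL0 * (Tu/Tref)^alpha * (P/Pref)^beta
T ratio = 455/298 = 1.52684564
(T ratio)^alpha = 1.52684564^1.81 = 2.151143
(P/Pref)^beta = 3^(-0.13) = 0.866910
SL = 0.48 * 2.151143 * 0.866910 = 0.8951 m/s


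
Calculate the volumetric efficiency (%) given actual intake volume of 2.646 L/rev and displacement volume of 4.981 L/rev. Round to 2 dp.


eta_v = (V_actual / V_disp) * 100
Ratio = 2.646 / 4.981 = 0.5312
eta_v = 0.5312 * 100 = 53.12%


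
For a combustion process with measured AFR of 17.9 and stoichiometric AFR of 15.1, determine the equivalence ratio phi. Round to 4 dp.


phi = AFR_stoich / AFR_actual
phi = 15.1 / 17.9 = 0.8436


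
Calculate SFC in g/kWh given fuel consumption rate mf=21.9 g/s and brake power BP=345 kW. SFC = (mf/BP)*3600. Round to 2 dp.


SFC = (mf / BP) * 3600
Rate = 21.9 / 345 = 0.063478 g/(s*kW)
SFC = 0.063478 * 3600 = 228.52 g/kWh


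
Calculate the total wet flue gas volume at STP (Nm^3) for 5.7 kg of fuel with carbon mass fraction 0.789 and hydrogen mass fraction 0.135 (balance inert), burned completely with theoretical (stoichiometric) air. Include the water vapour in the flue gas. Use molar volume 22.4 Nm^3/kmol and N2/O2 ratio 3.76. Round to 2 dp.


Per kg fuel: CO2 = (C/12 kmol)*22.4 = (0.789/12)*22.4 = 1.47280 Nm^3
Per kg fuel: H2O = (H/2 kmol)*22.4 = (0.135/2)*22.4 = 1.51200 Nm^3
O2 needed per kg fuel = C/12 + H/4 = 0.789/12 + 0.135/4 = 0.09950000 kmol
Per kg fuel: N2 = O2*3.76*22.4 = 0.09950000*3.76*22.4 = 8.38029 Nm^3
Total per kg = 1.47280 + 1.51200 + 8.38029 = 11.36509 Nm^3
Total = 11.36509 * 5.7 = 64.78 Nm^3


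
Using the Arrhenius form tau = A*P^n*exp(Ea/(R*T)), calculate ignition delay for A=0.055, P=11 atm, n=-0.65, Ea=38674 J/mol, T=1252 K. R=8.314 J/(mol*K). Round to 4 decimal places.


tau = A * P^n * exp(Ea/(R*T))
P^n = 11^(-0.65) = 0.21042375
Ea/(R*T) = 38674/(8.314*1252) = 3.715393
exp(Ea/(R*T)) = 41.074721
tau = 0.055 * 0.21042375 * 41.074721 = 0.4754 ms


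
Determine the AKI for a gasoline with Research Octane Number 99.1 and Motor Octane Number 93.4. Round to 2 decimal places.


AKI = (RON + MON) / 2
AKI = (99.1 + 93.4) / 2
AKI = 192.5 / 2 = 96.25


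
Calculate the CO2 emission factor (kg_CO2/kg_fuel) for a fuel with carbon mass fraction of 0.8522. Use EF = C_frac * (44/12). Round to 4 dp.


EF = C_frac * (M_CO2 / M_C)
EF = 0.8522 * (44/12)
EF = 0.8522 * 3.666667 = 3.1247 kg_CO2/kg_fuel


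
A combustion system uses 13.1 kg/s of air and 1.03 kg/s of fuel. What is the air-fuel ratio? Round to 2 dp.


AFR = m_air / m_fuel
AFR = 13.1 / 1.03 = 12.72


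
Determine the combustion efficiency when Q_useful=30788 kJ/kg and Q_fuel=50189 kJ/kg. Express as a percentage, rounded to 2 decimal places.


Efficiency = (Q_useful / Q_fuel) * 100
Efficiency = (30788 / 50189) * 100
Efficiency = 0.6134 * 100 = 61.34%


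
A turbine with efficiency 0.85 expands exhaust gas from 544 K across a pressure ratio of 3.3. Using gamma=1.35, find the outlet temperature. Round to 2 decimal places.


T_out = T_in * (1 - eta * (1 - PR^(-(gamma-1)/gamma)))
Exponent = -(1.35-1)/1.35 = -0.25925926
PR^exp = 3.3^(-0.25925926) = 0.73378775
Factor = 1 - 0.85*(1 - 0.73378775) = 0.77371959
T_out = 544 * 0.77371959 = 420.90 K


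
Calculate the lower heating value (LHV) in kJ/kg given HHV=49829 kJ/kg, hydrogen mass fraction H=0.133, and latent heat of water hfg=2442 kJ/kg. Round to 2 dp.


LHV = HHV - hfg * 9 * H
Water correction = 2442 * 9 * 0.133 = 2923.074 kJ/kg
LHV = 49829 - 2923.074 = 46905.93 kJ/kg


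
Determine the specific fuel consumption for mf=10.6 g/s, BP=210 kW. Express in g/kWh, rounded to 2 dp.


SFC = (mf / BP) * 3600
Rate = 10.6 / 210 = 0.050476 g/(s*kW)
SFC = 0.050476 * 3600 = 181.71 g/kWh


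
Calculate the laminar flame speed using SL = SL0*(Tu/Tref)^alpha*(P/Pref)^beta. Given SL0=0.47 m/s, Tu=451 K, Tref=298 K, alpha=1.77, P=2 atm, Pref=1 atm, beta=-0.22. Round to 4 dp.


SL = SL0 * (Tu/Tref)^alpha * (P/Pref)^beta
T ratio = 451/298 = 1.51342282
(T ratio)^alpha = 1.51342282^1.77 = 2.082235
(P/Pref)^beta = 2^(-0.22) = 0.858565
SL = 0.47 * 2.082235 * 0.858565 = 0.8402 m/s


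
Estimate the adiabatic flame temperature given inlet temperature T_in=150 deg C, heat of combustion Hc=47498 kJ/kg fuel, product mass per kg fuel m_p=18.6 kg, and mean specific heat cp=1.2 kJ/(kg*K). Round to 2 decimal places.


T_ad = T_in + Hc / (m_p * cp)
Denominator = 18.6 * 1.2 = 22.3200
Temperature rise = 47498 / 22.3200 = 2128.05 K
T_ad = 150 + 2128.05 = 2278.05 deg C


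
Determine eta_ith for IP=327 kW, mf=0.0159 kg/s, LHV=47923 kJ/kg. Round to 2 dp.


eta_ith = (IP / (mf * LHV)) * 100
Denominator = 0.0159 * 47923 = 761.9757 kW
eta_ith = (327 / 761.9757) * 100 = 42.91%


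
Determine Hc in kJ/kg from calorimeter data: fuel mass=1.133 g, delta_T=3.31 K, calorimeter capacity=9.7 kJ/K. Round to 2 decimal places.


Hc = C_cal * delta_T / m_fuel
Q_released = 9.7 * 3.31 = 32.1070 kJ
m_fuel = 1.133 g = 1.133/1000 kg = 0.001133 kg
Hc = 32.1070 / 0.001133 = 28338.04 kJ/kg


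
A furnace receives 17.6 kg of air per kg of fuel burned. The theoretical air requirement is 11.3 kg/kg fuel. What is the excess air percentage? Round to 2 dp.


Excess air = actual - stoichiometric = 17.6 - 11.3 = 6.30 kg/kg fuel
Excess air % = (excess / stoich) * 100 = (6.30 / 11.3) * 100 = 55.75%


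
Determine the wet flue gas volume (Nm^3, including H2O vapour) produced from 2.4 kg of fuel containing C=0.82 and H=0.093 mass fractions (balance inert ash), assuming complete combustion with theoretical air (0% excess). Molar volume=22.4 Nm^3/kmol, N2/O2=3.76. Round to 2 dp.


Per kg fuel: CO2 = (C/12 kmol)*22.4 = (0.82/12)*22.4 = 1.53067 Nm^3
Per kg fuel: H2O = (H/2 kmol)*22.4 = (0.093/2)*22.4 = 1.04160 Nm^3
O2 needed per kg fuel = C/12 + H/4 = 0.82/12 + 0.093/4 = 0.09158333 kmol
Per kg fuel: N2 = O2*3.76*22.4 = 0.09158333*3.76*22.4 = 7.71351 Nm^3
Total per kg = 1.53067 + 1.04160 + 7.71351 = 10.28578 Nm^3
Total = 10.28578 * 2.4 = 24.69 Nm^3


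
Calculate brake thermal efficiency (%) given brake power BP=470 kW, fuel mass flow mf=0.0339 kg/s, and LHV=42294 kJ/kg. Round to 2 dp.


eta_BTE = (BP / (mf * LHV)) * 100
Denominator = 0.0339 * 42294 = 1433.7666 kW
eta_BTE = (470 / 1433.7666) * 100 = 32.78%


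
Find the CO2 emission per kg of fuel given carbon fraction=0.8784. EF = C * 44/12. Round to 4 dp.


EF = C_frac * (M_CO2 / M_C)
EF = 0.8784 * (44/12)
EF = 0.8784 * 3.666667 = 3.2208 kg_CO2/kg_fuel


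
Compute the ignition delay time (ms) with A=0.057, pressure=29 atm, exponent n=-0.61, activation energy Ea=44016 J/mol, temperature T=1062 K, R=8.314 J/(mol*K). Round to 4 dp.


tau = A * P^n * exp(Ea/(R*T))
P^n = 29^(-0.61) = 0.12821452
Ea/(R*T) = 44016/(8.314*1062) = 4.985125
exp(Ea/(R*T)) = 146.221824
tau = 0.057 * 0.12821452 * 146.221824 = 1.0686 ms


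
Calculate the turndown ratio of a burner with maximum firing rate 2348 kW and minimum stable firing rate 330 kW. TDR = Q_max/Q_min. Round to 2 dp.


TDR = Q_max / Q_min
TDR = 2348 / 330 = 7.12


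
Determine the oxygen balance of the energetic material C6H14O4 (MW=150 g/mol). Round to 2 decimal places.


OB = -1600 * (2C + H/2 - O) / MW
Inner = 2*6 + 14/2 - 4 = 15.00
OB = -1600 * 15.00 / 150 = -160.00%


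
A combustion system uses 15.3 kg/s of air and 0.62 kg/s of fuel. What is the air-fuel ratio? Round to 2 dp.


AFR = m_air / m_fuel
AFR = 15.3 / 0.62 = 24.68


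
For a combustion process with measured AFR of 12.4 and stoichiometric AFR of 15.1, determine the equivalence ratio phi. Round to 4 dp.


phi = AFR_stoich / AFR_actual
phi = 15.1 / 12.4 = 1.2177


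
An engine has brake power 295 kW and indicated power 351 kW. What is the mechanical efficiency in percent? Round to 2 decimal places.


eta_mech = (BP / IP) * 100
Ratio = 295 / 351 = 0.8405
eta_mech = 0.8405 * 100 = 84.05%


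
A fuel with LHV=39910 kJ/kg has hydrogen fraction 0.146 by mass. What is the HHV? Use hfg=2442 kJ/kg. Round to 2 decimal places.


HHV = LHV + hfg * 9 * H
Water addition = 2442 * 9 * 0.146 = 3208.788 kJ/kg
HHV = 39910 + 3208.788 = 43118.79 kJ/kg


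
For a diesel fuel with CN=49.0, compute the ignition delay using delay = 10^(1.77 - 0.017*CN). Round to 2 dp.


delay = 10^(1.77 - 0.017*CN)
Exponent = 1.77 - 0.017*49.0 = 0.9370
delay = 10^0.9370 = 8.65 ms


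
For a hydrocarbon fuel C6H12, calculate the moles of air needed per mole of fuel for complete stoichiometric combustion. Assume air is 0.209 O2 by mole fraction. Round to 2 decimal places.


Balanced combustion: C6H12 + 9 O2 -> 6 CO2 + 6 H2O
O2 needed = C + H/4 = 6 + 12/4 = 9.00 moles
Air moles = O2 / 0.209 = 9.00 / 0.209 = 43.06 moles air


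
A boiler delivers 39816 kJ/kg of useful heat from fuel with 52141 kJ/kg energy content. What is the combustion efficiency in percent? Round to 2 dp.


Efficiency = (Q_useful / Q_fuel) * 100
Efficiency = (39816 / 52141) * 100
Efficiency = 0.7636 * 100 = 76.36%


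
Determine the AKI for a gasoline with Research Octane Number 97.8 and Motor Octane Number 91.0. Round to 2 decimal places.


AKI = (RON + MON) / 2
AKI = (97.8 + 91.0) / 2
AKI = 188.8 / 2 = 94.40


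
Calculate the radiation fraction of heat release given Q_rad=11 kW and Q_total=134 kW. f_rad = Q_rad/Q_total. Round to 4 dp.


f_rad = Q_rad / Q_total
f_rad = 11 / 134 = 0.0821


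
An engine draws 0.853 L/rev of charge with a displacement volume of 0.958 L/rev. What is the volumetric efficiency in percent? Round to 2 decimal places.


eta_v = (V_actual / V_disp) * 100
Ratio = 0.853 / 0.958 = 0.8904
eta_v = 0.8904 * 100 = 89.04%


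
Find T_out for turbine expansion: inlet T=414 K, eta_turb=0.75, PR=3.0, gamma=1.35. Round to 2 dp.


T_out = T_in * (1 - eta * (1 - PR^(-(gamma-1)/gamma)))
Exponent = -(1.35-1)/1.35 = -0.25925926
PR^exp = 3.0^(-0.25925926) = 0.75214556
Factor = 1 - 0.75*(1 - 0.75214556) = 0.81410917
T_out = 414 * 0.81410917 = 337.04 K


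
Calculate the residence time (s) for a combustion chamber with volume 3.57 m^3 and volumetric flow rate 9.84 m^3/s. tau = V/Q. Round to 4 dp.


tau = V / Q_flow
tau = 3.57 / 9.84 = 0.3628 s


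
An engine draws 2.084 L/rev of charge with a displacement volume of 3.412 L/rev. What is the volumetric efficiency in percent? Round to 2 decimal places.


eta_v = (V_actual / V_disp) * 100
Ratio = 2.084 / 3.412 = 0.6108
eta_v = 0.6108 * 100 = 61.08%


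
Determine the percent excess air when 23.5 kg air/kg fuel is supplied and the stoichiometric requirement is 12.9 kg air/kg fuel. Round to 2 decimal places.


Excess air = actual - stoichiometric = 23.5 - 12.9 = 10.60 kg/kg fuel
Excess air % = (excess / stoich) * 100 = (10.60 / 12.9) * 100 = 82.17%


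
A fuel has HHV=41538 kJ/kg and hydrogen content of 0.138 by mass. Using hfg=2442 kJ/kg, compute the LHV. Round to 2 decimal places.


LHV = HHV - hfg * 9 * H
Water correction = 2442 * 9 * 0.138 = 3032.964 kJ/kg
LHV = 41538 - 3032.964 = 38505.04 kJ/kg


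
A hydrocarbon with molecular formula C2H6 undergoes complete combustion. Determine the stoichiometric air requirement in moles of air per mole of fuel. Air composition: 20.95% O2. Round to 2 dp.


Balanced combustion: C2H6 + 3.5 O2 -> 2 CO2 + 3 H2O
O2 needed = C + H/4 = 2 + 6/4 = 3.50 moles
Air moles = O2 / 0.2095 = 3.50 / 0.2095 = 16.71 moles air


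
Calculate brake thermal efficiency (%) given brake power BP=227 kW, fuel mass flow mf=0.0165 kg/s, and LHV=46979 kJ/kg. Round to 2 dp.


eta_BTE = (BP / (mf * LHV)) * 100
Denominator = 0.0165 * 46979 = 775.1535 kW
eta_BTE = (227 / 775.1535) * 100 = 29.28%


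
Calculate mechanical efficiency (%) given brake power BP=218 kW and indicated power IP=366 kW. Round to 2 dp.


eta_mech = (BP / IP) * 100
Ratio = 218 / 366 = 0.5956
eta_mech = 0.5956 * 100 = 59.56%


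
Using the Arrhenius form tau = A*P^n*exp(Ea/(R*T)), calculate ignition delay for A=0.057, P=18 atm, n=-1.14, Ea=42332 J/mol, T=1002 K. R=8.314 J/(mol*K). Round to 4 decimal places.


tau = A * P^n * exp(Ea/(R*T))
P^n = 18^(-1.14) = 0.03706716
Ea/(R*T) = 42332/(8.314*1002) = 5.081490
exp(Ea/(R*T)) = 161.013732
tau = 0.057 * 0.03706716 * 161.013732 = 0.3402 ms


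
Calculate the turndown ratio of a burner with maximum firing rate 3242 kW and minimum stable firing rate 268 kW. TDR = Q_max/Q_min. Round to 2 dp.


TDR = Q_max / Q_min
TDR = 3242 / 268 = 12.10


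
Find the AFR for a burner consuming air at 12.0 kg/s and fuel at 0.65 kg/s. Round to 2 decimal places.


AFR = m_air / m_fuel
AFR = 12.0 / 0.65 = 18.46


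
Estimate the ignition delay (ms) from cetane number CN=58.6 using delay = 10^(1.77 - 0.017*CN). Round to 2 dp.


delay = 10^(1.77 - 0.017*CN)
Exponent = 1.77 - 0.017*58.6 = 0.7738
delay = 10^0.7738 = 5.94 ms


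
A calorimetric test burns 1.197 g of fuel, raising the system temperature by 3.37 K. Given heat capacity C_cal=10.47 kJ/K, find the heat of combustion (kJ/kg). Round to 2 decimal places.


Hc = C_cal * delta_T / m_fuel
Q_released = 10.47 * 3.37 = 35.2839 kJ
m_fuel = 1.197 g = 1.197/1000 kg = 0.001197 kg
Hc = 35.2839 / 0.001197 = 29476.94 kJ/kg


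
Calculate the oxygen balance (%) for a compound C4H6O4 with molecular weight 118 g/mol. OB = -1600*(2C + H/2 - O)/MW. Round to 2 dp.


OB = -1600 * (2C + H/2 - O) / MW
Inner = 2*4 + 6/2 - 4 = 7.00
OB = -1600 * 7.00 / 118 = -94.92%


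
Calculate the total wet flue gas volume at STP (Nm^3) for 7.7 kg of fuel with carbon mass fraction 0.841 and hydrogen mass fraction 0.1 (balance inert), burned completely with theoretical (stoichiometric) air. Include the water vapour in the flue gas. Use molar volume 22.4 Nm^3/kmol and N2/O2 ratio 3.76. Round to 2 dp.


Per kg fuel: CO2 = (C/12 kmol)*22.4 = (0.841/12)*22.4 = 1.56987 Nm^3
Per kg fuel: H2O = (H/2 kmol)*22.4 = (0.1/2)*22.4 = 1.12000 Nm^3
O2 needed per kg fuel = C/12 + H/4 = 0.841/12 + 0.1/4 = 0.09508333 kmol
Per kg fuel: N2 = O2*3.76*22.4 = 0.09508333*3.76*22.4 = 8.00830 Nm^3
Total per kg = 1.56987 + 1.12000 + 8.00830 = 10.69817 Nm^3
Total = 10.69817 * 7.7 = 82.38 Nm^3


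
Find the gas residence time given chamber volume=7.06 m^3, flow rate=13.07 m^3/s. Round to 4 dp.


tau = V / Q_flow
tau = 7.06 / 13.07 = 0.5402 s


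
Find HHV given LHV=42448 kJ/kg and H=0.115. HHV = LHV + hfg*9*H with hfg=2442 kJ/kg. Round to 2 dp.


HHV = LHV + hfg * 9 * H
Water addition = 2442 * 9 * 0.115 = 2527.470 kJ/kg
HHV = 42448 + 2527.470 = 44975.47 kJ/kg


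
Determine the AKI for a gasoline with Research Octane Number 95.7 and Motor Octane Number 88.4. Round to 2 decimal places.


AKI = (RON + MON) / 2
AKI = (95.7 + 88.4) / 2
AKI = 184.1 / 2 = 92.05


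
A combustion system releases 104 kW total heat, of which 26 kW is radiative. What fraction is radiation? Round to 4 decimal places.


f_rad = Q_rad / Q_total
f_rad = 26 / 104 = 0.2500


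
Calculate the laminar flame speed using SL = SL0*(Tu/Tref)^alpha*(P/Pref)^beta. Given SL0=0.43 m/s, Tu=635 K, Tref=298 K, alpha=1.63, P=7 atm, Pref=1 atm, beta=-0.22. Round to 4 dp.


SL = SL0 * (Tu/Tref)^alpha * (P/Pref)^beta
T ratio = 635/298 = 2.13087248
(T ratio)^alpha = 2.13087248^1.63 = 3.432011
(P/Pref)^beta = 7^(-0.22) = 0.651746
SL = 0.43 * 3.432011 * 0.651746 = 0.9618 m/s
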